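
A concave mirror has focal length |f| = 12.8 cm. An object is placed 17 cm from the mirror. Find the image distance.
f = +12.8 cm (concave); 1/di = 1/f − 1/do → di = 51.81 cm (real image, in front of mirror)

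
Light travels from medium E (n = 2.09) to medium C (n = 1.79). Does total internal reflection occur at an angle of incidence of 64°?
θc = arcsin(n₂/n₁) = 58.92°; 64° > θc, so yes — total internal reflection.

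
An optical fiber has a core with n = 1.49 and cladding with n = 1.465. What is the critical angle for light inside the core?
θc = arcsin(n_cladding/n_core) = 79.49°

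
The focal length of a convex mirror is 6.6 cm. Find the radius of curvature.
R = 2|f| = 13.2 cm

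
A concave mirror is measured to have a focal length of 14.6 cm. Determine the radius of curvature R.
R = 2|f| = 29.2 cm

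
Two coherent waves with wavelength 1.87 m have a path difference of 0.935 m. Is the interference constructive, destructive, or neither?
destructive — path difference = 0.5λ, an odd multiple of λ/2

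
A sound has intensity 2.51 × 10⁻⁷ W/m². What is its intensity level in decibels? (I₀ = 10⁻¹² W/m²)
β = 10·log₁₀(I/I₀) = 54 dB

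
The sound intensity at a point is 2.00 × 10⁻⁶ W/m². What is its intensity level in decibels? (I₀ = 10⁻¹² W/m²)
β = 10·log₁₀(I/I₀) = 63.01 dB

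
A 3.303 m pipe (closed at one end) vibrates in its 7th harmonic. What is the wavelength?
λₙ = 4L/n = 1.887 m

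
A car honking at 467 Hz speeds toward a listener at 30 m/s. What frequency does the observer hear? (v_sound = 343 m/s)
f_obs = f·v/(v − v_s) = 511.8 Hz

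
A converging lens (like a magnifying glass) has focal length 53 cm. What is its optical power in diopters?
P = 1/f = 1.887 D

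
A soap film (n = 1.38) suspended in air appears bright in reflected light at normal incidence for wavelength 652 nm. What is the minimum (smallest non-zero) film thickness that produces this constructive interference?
2nt = (m − ½)λ with m = 1 → t = (m − ½)λ/(2n) = 118.1 nm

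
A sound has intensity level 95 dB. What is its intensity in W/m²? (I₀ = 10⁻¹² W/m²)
I = I₀·10^(β/10) = 3.16 × 10⁻³ W/m²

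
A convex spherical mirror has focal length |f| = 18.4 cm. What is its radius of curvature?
R = 2|f| = 36.8 cm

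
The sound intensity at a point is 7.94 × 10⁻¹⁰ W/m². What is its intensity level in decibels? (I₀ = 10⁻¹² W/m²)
β = 10·log₁₀(I/I₀) = 29 dB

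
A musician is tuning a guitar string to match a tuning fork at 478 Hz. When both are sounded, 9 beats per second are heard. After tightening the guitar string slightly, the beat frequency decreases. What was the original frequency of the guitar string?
469 Hz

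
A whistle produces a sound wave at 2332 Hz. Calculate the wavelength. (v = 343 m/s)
λ = v/f = 0.1471 m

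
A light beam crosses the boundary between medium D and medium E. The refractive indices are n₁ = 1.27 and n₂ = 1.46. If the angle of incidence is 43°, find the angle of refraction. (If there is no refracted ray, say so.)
sin θ₂ = (n₁/n₂)·sin θ₁ = 0.5932 → θ₂ = 36.39°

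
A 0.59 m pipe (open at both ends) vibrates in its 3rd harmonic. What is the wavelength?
λₙ = 2L/n = 0.3933 m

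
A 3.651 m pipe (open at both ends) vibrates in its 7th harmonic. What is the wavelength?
λₙ = 2L/n = 1.043 m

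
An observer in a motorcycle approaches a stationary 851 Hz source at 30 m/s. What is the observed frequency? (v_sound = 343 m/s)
f_obs = f·(v + v_o)/v = 925.4 Hz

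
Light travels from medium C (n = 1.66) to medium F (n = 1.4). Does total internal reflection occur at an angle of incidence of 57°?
θc = arcsin(n₂/n₁) = 57.5°; 57° < θc, so no — the ray refracts.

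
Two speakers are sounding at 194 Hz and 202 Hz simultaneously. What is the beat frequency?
8 Hz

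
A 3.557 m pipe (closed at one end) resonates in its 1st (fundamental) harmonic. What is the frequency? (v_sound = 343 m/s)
fₙ = nv/(4L) = 24.11 Hz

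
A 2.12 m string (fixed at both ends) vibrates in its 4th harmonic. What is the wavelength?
λₙ = 2L/n = 1.06 m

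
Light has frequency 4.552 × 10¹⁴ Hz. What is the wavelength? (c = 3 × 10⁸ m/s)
λ = c/f = 659.1 nm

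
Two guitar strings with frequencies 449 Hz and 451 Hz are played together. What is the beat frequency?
2 Hz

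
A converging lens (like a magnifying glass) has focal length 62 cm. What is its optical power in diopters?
P = 1/f = 1.613 D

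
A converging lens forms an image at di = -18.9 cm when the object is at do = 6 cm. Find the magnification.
M = −di/do = 3.15 (upright image)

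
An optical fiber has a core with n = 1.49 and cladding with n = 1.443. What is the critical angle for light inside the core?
θc = arcsin(n_cladding/n_core) = 75.57°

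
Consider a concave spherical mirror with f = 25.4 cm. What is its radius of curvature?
R = 2|f| = 50.8 cm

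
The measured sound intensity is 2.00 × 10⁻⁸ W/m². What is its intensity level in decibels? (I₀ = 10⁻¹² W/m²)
β = 10·log₁₀(I/I₀) = 43.01 dB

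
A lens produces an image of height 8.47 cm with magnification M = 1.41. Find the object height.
ho = |hi|/|M| = 6.007 cm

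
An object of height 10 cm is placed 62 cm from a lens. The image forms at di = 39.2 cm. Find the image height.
hi = (-di/do) × ho = -6.323 cm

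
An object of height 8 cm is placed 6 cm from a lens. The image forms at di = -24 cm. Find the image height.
hi = (-di/do) × ho = 32 cm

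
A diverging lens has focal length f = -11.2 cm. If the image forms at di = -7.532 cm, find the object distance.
1/do = 1/f − 1/di → do = 23 cm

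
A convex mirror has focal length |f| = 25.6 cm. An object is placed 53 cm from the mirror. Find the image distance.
f = −25.6 cm (convex); 1/di = 1/f − 1/do → di = -17.26 cm (virtual image, behind mirror)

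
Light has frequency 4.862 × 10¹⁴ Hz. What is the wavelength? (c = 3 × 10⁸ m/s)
λ = c/f = 617 nm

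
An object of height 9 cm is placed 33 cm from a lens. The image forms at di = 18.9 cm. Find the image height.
hi = (-di/do) × ho = -5.155 cm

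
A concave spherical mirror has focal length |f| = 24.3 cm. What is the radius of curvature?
R = 2|f| = 48.6 cm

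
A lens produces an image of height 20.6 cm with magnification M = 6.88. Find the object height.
ho = |hi|/|M| = 2.994 cm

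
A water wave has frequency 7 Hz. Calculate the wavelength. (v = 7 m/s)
λ = v/f = 1 m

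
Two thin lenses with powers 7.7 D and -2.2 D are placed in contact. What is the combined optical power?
P_total = P₁ + P₂ = 5.5 D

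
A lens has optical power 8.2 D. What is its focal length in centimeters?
f = 1/P = 12.2 cm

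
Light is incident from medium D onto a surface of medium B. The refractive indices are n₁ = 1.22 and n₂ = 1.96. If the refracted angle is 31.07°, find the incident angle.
sin θ₁ = (n₂/n₁)·sin θ₂ → θ₁ = 56.01°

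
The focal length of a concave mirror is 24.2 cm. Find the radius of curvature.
R = 2|f| = 48.4 cm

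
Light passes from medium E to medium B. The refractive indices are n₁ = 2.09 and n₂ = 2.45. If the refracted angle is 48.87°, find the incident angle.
sin θ₁ = (n₂/n₁)·sin θ₂ → θ₁ = 62°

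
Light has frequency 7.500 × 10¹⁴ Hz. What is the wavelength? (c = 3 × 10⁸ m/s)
λ = c/f = 400 nm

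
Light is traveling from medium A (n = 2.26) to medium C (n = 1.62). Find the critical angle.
θc = arcsin(n₂/n₁) = 45.79°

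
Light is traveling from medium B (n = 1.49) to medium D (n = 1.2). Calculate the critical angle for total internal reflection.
θc = arcsin(n₂/n₁) = 53.65°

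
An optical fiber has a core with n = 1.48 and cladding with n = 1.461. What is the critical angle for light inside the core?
θc = arcsin(n_cladding/n_core) = 80.81°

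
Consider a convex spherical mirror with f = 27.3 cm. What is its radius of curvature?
R = 2|f| = 54.6 cm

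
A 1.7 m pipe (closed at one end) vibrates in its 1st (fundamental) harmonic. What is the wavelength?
λₙ = 4L/n = 6.8 m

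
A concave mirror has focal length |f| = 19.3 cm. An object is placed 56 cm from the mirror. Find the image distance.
f = +19.3 cm (concave); 1/di = 1/f − 1/do → di = 29.45 cm (real image, in front of mirror)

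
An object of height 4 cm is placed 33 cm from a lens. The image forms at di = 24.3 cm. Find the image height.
hi = (-di/do) × ho = -2.945 cm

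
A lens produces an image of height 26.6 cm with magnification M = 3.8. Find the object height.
ho = |hi|/|M| = 7 cm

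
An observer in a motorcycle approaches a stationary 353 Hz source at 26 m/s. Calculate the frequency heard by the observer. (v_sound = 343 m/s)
f_obs = f·(v + v_o)/v = 379.8 Hz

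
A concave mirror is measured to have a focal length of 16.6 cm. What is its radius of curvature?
R = 2|f| = 33.2 cm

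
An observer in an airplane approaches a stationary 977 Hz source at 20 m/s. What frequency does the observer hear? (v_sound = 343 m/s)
f_obs = f·(v + v_o)/v = 1034 Hz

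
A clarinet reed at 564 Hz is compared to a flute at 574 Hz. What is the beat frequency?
10 Hz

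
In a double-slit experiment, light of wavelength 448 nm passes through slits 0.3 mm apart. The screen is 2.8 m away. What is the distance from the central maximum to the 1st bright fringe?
y = mλL/d = 4.181 mm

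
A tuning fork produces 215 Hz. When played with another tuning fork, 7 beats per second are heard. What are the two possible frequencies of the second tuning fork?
f₂ = 215 ± 7 Hz → 222 Hz or 208 Hz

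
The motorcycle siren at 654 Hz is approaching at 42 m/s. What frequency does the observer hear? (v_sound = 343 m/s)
f_obs = f·v/(v − v_s) = 745.3 Hz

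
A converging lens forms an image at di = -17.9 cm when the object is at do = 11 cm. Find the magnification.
M = −di/do = 1.627 (upright image)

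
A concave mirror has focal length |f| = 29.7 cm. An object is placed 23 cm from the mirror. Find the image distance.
f = +29.7 cm (concave); 1/di = 1/f − 1/do → di = -102 cm (virtual image, behind mirror)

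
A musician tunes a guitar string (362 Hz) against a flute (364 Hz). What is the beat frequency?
2 Hz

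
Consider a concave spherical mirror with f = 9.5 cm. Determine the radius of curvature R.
R = 2|f| = 19 cm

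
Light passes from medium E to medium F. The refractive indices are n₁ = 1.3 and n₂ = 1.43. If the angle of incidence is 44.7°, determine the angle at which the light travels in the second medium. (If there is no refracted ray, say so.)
sin θ₂ = (n₁/n₂)·sin θ₁ = 0.6394 → θ₂ = 39.75°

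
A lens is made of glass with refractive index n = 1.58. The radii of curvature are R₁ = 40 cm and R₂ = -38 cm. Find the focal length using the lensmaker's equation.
1/f = (n − 1)(1/R₁ − 1/R₂) → f = 33.6 cm (converging lens)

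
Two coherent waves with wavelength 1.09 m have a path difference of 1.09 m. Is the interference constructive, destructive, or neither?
constructive — path difference = 1λ, a whole number of wavelengths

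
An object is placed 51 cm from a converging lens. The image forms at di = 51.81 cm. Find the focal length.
1/f = 1/do + 1/di → f = 25.7 cm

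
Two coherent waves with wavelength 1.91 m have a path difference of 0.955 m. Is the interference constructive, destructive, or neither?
destructive — path difference = 0.5λ, an odd multiple of λ/2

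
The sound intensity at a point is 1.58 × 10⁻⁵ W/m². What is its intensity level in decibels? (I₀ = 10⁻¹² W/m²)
β = 10·log₁₀(I/I₀) = 71.99 dB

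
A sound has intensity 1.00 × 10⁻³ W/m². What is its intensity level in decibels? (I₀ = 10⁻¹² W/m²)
β = 10·log₁₀(I/I₀) = 90 dB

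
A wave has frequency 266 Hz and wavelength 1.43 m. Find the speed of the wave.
v = fλ = 380.4 m/s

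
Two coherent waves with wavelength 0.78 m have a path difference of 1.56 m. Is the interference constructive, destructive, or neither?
constructive — path difference = 2λ, a whole number of wavelengths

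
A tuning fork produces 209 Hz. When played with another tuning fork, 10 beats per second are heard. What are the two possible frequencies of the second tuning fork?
f₂ = 209 ± 10 Hz → 219 Hz or 199 Hz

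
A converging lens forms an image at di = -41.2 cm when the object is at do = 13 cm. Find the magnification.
M = −di/do = 3.169 (upright image)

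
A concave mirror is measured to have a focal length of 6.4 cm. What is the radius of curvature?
R = 2|f| = 12.8 cm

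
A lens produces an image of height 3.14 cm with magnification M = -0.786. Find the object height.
ho = |hi|/|M| = 3.995 cm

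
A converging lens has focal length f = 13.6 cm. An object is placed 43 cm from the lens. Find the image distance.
1/di = 1/f − 1/do → di = 19.89 cm (real image)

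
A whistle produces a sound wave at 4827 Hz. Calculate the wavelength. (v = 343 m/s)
λ = v/f = 0.07106 m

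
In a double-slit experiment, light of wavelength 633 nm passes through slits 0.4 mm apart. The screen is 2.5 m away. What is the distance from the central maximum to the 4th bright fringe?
y = mλL/d = 15.82 mm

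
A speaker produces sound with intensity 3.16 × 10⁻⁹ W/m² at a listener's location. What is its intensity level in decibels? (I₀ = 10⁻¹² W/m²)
β = 10·log₁₀(I/I₀) = 35 dB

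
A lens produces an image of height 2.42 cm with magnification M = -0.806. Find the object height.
ho = |hi|/|M| = 3.002 cm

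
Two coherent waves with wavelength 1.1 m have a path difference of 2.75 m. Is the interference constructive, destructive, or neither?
destructive — path difference = 2.5λ, an odd multiple of λ/2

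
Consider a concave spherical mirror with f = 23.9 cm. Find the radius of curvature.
R = 2|f| = 47.8 cm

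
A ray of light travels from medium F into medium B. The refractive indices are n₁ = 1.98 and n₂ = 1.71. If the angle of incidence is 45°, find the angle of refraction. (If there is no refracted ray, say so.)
sin θ₂ = (n₁/n₂)·sin θ₁ = 0.8188 → θ₂ = 54.96°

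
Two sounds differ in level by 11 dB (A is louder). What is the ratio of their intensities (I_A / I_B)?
I_A/I_B = 10^(Δβ/10) = 12.59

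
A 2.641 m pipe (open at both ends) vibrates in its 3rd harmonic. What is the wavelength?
λₙ = 2L/n = 1.761 m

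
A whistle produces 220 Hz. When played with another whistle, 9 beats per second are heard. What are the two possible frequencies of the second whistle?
f₂ = 220 ± 9 Hz → 229 Hz or 211 Hz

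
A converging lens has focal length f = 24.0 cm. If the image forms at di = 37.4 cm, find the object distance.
1/do = 1/f − 1/di → do = 66.99 cm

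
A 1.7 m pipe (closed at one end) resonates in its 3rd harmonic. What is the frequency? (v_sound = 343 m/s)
fₙ = nv/(4L) = 151.3 Hz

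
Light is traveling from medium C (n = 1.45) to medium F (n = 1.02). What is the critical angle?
θc = arcsin(n₂/n₁) = 44.7°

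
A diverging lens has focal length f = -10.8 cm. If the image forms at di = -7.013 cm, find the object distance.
1/do = 1/f − 1/di → do = 20 cm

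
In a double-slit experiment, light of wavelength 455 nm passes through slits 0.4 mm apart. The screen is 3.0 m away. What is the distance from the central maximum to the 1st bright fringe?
y = mλL/d = 3.413 mm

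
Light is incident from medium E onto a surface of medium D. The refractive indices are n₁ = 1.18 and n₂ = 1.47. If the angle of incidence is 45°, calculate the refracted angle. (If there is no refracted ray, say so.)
sin θ₂ = (n₁/n₂)·sin θ₁ = 0.5676 → θ₂ = 34.58°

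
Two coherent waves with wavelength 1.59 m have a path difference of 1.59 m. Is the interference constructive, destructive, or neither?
constructive — path difference = 1λ, a whole number of wavelengths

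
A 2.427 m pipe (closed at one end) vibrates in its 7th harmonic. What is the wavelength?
λₙ = 4L/n = 1.387 m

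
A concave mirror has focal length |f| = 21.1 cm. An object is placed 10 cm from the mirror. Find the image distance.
f = +21.1 cm (concave); 1/di = 1/f − 1/do → di = -19.01 cm (virtual image, behind mirror)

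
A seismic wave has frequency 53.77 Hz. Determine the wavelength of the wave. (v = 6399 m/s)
λ = v/f = 119 m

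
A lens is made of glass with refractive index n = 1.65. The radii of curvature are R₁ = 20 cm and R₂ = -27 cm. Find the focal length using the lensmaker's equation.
1/f = (n − 1)(1/R₁ − 1/R₂) → f = 17.68 cm (converging lens)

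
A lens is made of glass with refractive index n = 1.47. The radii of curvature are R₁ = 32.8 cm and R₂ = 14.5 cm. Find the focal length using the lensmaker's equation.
1/f = (n − 1)(1/R₁ − 1/R₂) → f = -55.3 cm (diverging lens)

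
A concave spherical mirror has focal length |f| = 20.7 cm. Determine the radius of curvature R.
R = 2|f| = 41.4 cm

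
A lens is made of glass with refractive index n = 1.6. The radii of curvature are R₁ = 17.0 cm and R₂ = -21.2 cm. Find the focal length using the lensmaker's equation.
1/f = (n − 1)(1/R₁ − 1/R₂) → f = 15.72 cm (converging lens)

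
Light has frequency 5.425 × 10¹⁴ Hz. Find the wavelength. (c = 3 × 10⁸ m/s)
λ = c/f = 553 nm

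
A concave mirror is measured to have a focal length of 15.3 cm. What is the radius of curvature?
R = 2|f| = 30.6 cm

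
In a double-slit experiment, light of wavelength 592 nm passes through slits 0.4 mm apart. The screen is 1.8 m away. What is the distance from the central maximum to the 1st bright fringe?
y = mλL/d = 2.664 mm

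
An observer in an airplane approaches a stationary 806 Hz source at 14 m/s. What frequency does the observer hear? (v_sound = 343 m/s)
f_obs = f·(v + v_o)/v = 838.9 Hz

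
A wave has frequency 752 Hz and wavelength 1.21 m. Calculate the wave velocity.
v = fλ = 909.9 m/s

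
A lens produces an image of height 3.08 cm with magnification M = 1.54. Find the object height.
ho = |hi|/|M| = 2 cm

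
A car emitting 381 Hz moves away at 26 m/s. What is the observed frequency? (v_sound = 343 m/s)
f_obs = f·v/(v + v_s) = 354.2 Hz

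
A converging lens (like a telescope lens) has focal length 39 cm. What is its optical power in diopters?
P = 1/f = 2.564 D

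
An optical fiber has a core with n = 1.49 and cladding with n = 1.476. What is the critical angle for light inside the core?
θc = arcsin(n_cladding/n_core) = 82.14°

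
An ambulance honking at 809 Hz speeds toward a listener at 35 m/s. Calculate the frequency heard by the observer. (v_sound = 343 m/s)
f_obs = f·v/(v − v_s) = 900.9 Hz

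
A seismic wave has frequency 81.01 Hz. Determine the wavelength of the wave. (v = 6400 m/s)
λ = v/f = 79 m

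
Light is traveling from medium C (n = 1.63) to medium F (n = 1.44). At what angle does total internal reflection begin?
θc = arcsin(n₂/n₁) = 62.06°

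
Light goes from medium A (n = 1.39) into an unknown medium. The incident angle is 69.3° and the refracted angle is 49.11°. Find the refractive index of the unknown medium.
n₂ = n₁·sin θ₁ / sin θ₂ = 1.72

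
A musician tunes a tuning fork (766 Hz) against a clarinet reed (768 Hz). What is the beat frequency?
2 Hz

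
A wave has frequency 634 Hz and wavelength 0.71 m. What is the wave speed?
v = fλ = 450.1 m/s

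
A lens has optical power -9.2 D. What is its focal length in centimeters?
f = 1/P = -10.87 cm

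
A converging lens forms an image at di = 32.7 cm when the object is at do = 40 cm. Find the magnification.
M = −di/do = -0.8175 (inverted image)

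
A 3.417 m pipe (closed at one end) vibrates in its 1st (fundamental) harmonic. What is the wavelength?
λₙ = 4L/n = 13.67 m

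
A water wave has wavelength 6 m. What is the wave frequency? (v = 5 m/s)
f = v/λ = 0.8333 Hz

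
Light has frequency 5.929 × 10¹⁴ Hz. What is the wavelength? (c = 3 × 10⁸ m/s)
λ = c/f = 506 nm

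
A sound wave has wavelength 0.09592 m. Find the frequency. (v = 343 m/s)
f = v/λ = 3576 Hz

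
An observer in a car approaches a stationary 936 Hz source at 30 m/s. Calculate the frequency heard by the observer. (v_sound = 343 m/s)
f_obs = f·(v + v_o)/v = 1018 Hz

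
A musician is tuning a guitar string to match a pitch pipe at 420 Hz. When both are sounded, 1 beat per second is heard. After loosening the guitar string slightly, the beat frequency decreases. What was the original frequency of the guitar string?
421 Hz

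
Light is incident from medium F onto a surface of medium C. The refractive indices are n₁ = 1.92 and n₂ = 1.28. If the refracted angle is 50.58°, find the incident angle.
sin θ₁ = (n₂/n₁)·sin θ₂ → θ₁ = 31°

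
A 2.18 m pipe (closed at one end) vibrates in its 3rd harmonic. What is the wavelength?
λₙ = 4L/n = 2.907 m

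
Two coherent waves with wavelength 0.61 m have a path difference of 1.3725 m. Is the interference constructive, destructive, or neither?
neither (partial) — path difference = 2.25λ, neither a whole number of wavelengths nor an odd multiple of λ/2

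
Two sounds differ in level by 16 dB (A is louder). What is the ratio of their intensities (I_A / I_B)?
I_A/I_B = 10^(Δβ/10) = 39.81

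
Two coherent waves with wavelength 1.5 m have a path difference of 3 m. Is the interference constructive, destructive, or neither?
constructive — path difference = 2λ, a whole number of wavelengths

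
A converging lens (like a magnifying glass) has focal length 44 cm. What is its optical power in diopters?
P = 1/f = 2.273 D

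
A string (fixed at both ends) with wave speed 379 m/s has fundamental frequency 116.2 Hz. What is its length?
L = v/(2f₁) = 1.631 m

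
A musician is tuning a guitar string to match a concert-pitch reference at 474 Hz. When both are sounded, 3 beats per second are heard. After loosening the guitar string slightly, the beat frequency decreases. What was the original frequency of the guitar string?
477 Hz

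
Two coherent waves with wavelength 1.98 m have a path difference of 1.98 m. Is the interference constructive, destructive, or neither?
constructive — path difference = 1λ, a whole number of wavelengths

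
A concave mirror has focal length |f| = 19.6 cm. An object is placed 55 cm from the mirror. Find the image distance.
f = +19.6 cm (concave); 1/di = 1/f − 1/do → di = 30.45 cm (real image, in front of mirror)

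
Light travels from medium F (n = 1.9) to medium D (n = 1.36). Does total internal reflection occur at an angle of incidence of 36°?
θc = arcsin(n₂/n₁) = 45.71°; 36° < θc, so no — the ray refracts.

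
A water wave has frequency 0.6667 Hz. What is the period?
T = 1/f = 1.5 s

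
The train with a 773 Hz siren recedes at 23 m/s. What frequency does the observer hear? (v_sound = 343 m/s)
f_obs = f·v/(v + v_s) = 724.4 Hz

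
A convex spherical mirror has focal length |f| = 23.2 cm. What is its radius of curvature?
R = 2|f| = 46.4 cm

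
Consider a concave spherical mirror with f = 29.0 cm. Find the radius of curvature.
R = 2|f| = 58 cm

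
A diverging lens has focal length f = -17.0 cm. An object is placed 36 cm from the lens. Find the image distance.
1/di = 1/f − 1/do → di = -11.55 cm (virtual image)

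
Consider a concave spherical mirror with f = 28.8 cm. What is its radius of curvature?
R = 2|f| = 57.6 cm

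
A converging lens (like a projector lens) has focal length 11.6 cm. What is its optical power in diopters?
P = 1/f = 8.621 D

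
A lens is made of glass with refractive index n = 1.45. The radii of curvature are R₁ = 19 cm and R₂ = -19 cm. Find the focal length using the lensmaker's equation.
1/f = (n − 1)(1/R₁ − 1/R₂) → f = 21.11 cm (converging lens)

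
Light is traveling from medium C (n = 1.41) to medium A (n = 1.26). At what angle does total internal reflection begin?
θc = arcsin(n₂/n₁) = 63.33°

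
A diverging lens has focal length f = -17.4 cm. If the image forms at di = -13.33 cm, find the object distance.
1/do = 1/f − 1/di → do = 56.99 cm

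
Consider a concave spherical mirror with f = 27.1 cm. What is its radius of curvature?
R = 2|f| = 54.2 cm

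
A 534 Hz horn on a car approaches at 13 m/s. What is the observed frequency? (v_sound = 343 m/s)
f_obs = f·v/(v − v_s) = 555 Hz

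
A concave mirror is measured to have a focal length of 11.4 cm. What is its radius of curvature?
R = 2|f| = 22.8 cm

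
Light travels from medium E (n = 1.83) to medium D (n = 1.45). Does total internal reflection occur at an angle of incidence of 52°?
θc = arcsin(n₂/n₁) = 52.41°; 52° < θc, so no — the ray refracts.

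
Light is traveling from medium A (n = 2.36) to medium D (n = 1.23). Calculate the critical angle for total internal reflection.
θc = arcsin(n₂/n₁) = 31.41°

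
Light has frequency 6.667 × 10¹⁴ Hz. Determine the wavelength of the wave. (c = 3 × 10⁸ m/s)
λ = c/f = 450 nm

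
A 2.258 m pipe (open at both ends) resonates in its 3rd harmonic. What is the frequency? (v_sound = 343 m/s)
fₙ = nv/(2L) = 227.9 Hz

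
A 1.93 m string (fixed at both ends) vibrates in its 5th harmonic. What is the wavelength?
λₙ = 2L/n = 0.772 m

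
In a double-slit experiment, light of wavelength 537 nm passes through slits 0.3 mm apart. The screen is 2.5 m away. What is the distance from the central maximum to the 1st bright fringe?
y = mλL/d = 4.475 mm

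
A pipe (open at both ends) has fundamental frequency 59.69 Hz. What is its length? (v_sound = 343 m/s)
L = v/(2f₁) = 2.873 m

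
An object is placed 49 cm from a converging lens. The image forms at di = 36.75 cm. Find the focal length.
1/f = 1/do + 1/di → f = 21 cm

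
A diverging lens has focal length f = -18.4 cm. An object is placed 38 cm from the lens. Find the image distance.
1/di = 1/f − 1/do → di = -12.4 cm (virtual image)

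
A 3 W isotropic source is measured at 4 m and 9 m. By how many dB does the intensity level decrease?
Δβ = 20·log₁₀(r₂/r₁) = 7.044 dB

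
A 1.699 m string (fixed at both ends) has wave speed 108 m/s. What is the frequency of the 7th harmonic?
fₙ = nv/(2L) = 222.5 Hz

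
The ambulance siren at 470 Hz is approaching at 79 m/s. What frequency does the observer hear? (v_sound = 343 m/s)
f_obs = f·v/(v − v_s) = 610.6 Hz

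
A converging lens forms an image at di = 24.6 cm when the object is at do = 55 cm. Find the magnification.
M = −di/do = -0.4473 (inverted image)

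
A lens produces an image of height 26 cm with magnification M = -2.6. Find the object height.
ho = |hi|/|M| = 10 cm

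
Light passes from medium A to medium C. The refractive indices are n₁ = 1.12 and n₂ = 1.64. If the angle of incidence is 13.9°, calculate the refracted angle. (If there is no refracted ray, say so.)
sin θ₂ = (n₁/n₂)·sin θ₁ = 0.1641 → θ₂ = 9.443°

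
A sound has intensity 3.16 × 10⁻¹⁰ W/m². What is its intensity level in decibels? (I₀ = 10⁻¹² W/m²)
β = 10·log₁₀(I/I₀) = 25 dB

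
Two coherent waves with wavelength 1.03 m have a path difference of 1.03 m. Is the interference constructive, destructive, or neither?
constructive — path difference = 1λ, a whole number of wavelengths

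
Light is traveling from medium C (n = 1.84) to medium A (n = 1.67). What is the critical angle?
θc = arcsin(n₂/n₁) = 65.18°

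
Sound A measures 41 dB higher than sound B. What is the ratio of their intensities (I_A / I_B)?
I_A/I_B = 10^(Δβ/10) = 12590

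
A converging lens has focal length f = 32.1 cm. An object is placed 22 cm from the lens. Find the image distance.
1/di = 1/f − 1/do → di = -69.92 cm (virtual image)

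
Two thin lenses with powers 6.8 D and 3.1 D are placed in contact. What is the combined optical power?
P_total = P₁ + P₂ = 9.9 D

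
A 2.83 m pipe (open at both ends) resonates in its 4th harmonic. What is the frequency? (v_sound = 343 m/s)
fₙ = nv/(2L) = 242.4 Hz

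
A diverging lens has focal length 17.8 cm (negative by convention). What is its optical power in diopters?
P = 1/f = -5.618 D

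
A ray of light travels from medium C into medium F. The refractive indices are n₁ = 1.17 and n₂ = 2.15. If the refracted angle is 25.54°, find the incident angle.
sin θ₁ = (n₂/n₁)·sin θ₂ → θ₁ = 52.4°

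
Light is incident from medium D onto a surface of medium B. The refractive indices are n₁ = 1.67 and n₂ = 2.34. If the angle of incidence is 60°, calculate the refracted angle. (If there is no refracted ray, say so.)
sin θ₂ = (n₁/n₂)·sin θ₁ = 0.6181 → θ₂ = 38.17°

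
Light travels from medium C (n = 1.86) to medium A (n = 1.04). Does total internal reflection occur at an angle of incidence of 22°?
θc = arcsin(n₂/n₁) = 34°; 22° < θc, so no — the ray refracts.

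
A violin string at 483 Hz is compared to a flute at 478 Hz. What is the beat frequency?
5 Hz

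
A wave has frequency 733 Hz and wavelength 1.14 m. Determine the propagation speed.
v = fλ = 835.6 m/s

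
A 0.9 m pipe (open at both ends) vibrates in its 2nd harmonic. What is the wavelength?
λₙ = 2L/n = 0.9 m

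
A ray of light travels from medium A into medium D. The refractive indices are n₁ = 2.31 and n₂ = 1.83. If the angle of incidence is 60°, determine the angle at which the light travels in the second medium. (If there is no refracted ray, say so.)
sin θ₂ = (n₁/n₂)·sin θ₁ = 1.093 > 1, so there is no refracted ray — the light undergoes total internal reflection.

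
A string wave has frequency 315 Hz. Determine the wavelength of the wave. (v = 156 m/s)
λ = v/f = 0.4952 m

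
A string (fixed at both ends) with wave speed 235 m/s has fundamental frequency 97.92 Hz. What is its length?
L = v/(2f₁) = 1.2 m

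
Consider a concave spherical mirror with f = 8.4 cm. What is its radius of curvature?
R = 2|f| = 16.8 cm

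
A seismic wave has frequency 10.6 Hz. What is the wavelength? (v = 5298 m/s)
λ = v/f = 499.8 m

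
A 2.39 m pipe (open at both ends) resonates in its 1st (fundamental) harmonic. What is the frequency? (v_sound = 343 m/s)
fₙ = nv/(2L) = 71.76 Hz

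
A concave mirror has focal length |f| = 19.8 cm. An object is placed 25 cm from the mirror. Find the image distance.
f = +19.8 cm (concave); 1/di = 1/f − 1/do → di = 95.19 cm (real image, in front of mirror)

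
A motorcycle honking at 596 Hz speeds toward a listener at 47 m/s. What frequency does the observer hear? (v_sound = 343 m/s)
f_obs = f·v/(v − v_s) = 690.6 Hz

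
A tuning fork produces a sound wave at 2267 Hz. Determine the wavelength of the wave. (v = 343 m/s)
λ = v/f = 0.1513 m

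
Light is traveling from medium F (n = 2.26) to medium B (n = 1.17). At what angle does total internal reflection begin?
θc = arcsin(n₂/n₁) = 31.18°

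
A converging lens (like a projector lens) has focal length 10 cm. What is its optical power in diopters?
P = 1/f = 10 D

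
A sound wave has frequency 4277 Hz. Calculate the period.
T = 1/f = 2.338 × 10⁻⁴ s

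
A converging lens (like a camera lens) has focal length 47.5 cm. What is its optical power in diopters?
P = 1/f = 2.105 D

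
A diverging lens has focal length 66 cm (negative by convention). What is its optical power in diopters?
P = 1/f = -1.515 D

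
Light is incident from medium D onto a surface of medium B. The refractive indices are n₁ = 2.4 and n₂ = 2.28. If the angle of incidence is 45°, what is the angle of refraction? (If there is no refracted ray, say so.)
sin θ₂ = (n₁/n₂)·sin θ₁ = 0.7443 → θ₂ = 48.1°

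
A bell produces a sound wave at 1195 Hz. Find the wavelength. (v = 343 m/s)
λ = v/f = 0.287 m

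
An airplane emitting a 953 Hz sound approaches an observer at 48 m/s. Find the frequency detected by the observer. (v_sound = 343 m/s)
f_obs = f·v/(v − v_s) = 1108 Hz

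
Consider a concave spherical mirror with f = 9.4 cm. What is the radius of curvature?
R = 2|f| = 18.8 cm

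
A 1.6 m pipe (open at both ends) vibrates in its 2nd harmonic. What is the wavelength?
λₙ = 2L/n = 1.6 m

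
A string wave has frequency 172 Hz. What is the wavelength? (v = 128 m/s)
λ = v/f = 0.7442 m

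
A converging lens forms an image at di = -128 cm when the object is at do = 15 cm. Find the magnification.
M = −di/do = 8.533 (upright image)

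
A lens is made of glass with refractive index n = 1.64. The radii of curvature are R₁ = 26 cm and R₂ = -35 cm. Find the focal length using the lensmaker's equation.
1/f = (n − 1)(1/R₁ − 1/R₂) → f = 23.31 cm (converging lens)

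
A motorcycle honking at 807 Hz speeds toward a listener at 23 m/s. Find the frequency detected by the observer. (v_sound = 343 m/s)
f_obs = f·v/(v − v_s) = 865 Hz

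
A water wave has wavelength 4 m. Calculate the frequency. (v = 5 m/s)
f = v/λ = 1.25 Hz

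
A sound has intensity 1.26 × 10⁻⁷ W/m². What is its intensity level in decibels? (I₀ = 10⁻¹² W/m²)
β = 10·log₁₀(I/I₀) = 51 dB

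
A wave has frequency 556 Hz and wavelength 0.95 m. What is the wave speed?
v = fλ = 528.2 m/s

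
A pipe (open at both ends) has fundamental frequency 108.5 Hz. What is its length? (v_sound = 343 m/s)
L = v/(2f₁) = 1.581 m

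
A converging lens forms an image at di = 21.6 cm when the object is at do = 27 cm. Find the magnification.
M = −di/do = -0.8 (inverted image)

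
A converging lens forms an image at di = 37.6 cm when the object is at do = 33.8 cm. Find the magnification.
M = −di/do = -1.112 (inverted image)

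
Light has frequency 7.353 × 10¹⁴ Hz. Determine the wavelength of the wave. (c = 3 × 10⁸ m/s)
λ = c/f = 408 nm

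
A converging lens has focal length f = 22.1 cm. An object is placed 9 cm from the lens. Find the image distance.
1/di = 1/f − 1/do → di = -15.18 cm (virtual image)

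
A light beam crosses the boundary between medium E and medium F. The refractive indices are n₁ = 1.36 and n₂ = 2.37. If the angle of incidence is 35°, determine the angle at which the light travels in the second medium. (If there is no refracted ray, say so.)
sin θ₂ = (n₁/n₂)·sin θ₁ = 0.3291 → θ₂ = 19.22°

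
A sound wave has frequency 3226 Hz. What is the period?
T = 1/f = 3.100 × 10⁻⁴ s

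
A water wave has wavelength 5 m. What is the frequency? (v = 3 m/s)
f = v/λ = 0.6 Hz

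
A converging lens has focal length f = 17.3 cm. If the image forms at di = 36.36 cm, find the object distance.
1/do = 1/f − 1/di → do = 33 cm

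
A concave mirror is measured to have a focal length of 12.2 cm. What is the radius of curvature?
R = 2|f| = 24.4 cm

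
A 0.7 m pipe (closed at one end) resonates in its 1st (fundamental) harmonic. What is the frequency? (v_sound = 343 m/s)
fₙ = nv/(4L) = 122.5 Hz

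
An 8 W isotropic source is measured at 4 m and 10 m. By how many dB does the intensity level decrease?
Δβ = 20·log₁₀(r₂/r₁) = 7.959 dB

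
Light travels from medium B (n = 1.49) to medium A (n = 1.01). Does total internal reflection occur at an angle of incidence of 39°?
θc = arcsin(n₂/n₁) = 42.68°; 39° < θc, so no — the ray refracts.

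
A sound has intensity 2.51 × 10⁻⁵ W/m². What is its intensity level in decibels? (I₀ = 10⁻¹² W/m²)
β = 10·log₁₀(I/I₀) = 74 dB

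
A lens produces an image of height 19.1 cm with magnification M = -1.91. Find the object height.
ho = |hi|/|M| = 10 cm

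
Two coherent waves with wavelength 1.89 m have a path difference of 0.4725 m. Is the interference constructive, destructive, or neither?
neither (partial) — path difference = 0.25λ, neither a whole number of wavelengths nor an odd multiple of λ/2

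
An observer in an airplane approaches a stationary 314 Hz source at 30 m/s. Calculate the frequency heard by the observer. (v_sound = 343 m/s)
f_obs = f·(v + v_o)/v = 341.5 Hz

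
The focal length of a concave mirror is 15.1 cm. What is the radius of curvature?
R = 2|f| = 30.2 cm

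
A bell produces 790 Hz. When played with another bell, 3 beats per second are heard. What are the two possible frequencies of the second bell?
f₂ = 790 ± 3 Hz → 793 Hz or 787 Hz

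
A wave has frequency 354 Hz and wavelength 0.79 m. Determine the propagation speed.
v = fλ = 279.7 m/s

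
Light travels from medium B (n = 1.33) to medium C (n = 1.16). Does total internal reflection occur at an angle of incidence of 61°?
θc = arcsin(n₂/n₁) = 60.71°; 61° > θc, so yes — total internal reflection.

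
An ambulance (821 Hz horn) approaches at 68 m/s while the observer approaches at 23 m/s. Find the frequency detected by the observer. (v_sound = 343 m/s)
f_obs = f·(v + v_o)/(v − v_s) = 1093 Hz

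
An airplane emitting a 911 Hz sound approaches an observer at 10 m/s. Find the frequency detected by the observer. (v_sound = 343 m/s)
f_obs = f·v/(v − v_s) = 938.4 Hz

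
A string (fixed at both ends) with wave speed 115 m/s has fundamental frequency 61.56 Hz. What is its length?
L = v/(2f₁) = 0.934 m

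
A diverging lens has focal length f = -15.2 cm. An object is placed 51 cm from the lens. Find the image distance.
1/di = 1/f − 1/do → di = -11.71 cm (virtual image)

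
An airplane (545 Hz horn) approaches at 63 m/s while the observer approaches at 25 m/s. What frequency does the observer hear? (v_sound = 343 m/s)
f_obs = f·(v + v_o)/(v − v_s) = 716.3 Hz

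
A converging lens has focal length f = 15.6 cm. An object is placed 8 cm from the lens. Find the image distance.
1/di = 1/f − 1/do → di = -16.42 cm (virtual image)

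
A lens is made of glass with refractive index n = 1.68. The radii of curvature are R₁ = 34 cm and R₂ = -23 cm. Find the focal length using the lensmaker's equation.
1/f = (n − 1)(1/R₁ − 1/R₂) → f = 20.18 cm (converging lens)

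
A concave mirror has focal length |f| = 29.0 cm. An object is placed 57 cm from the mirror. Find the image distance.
f = +29.0 cm (concave); 1/di = 1/f − 1/do → di = 59.04 cm (real image, in front of mirror)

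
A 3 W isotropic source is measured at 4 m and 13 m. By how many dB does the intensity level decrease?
Δβ = 20·log₁₀(r₂/r₁) = 10.24 dB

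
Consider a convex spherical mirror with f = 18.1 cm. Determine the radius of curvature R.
R = 2|f| = 36.2 cm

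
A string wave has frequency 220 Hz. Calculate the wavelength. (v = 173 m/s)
λ = v/f = 0.7864 m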